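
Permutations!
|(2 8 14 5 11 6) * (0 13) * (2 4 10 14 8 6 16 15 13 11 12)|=|(0 11 16 15 13)(2 6 4 10 14 5 12)|=35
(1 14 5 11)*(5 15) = (1 14 15 5 11) = [0, 14, 2, 3, 4, 11, 6, 7, 8, 9, 10, 1, 12, 13, 15, 5]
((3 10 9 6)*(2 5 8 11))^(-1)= (2 11 8 5)(3 6 9 10)= [0, 1, 11, 6, 4, 2, 9, 7, 5, 10, 3, 8]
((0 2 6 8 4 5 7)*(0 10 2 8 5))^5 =[4, 1, 2, 3, 8, 5, 6, 7, 0, 9, 10] =(10)(0 4 8)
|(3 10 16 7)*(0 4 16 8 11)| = |(0 4 16 7 3 10 8 11)| = 8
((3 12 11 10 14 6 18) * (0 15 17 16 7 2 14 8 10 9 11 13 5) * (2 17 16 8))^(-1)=(0 5 13 12 3 18 6 14 2 10 8 17 7 16 15)(9 11)=[5, 1, 10, 18, 4, 13, 14, 16, 17, 11, 8, 9, 3, 12, 2, 0, 15, 7, 6]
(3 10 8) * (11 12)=(3 10 8)(11 12)=[0, 1, 2, 10, 4, 5, 6, 7, 3, 9, 8, 12, 11]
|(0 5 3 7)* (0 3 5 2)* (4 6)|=2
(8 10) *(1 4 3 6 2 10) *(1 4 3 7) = (1 3 6 2 10 8 4 7) = [0, 3, 10, 6, 7, 5, 2, 1, 4, 9, 8]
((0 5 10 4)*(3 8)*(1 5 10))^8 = (0 4 10) = [4, 1, 2, 3, 10, 5, 6, 7, 8, 9, 0]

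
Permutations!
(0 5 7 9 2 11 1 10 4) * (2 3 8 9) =[5, 10, 11, 8, 0, 7, 6, 2, 9, 3, 4, 1] =(0 5 7 2 11 1 10 4)(3 8 9)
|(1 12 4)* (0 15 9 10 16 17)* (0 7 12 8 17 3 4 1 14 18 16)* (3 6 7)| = 44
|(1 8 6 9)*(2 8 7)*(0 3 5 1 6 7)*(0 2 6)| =9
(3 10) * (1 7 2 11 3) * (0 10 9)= (0 10 1 7 2 11 3 9)= [10, 7, 11, 9, 4, 5, 6, 2, 8, 0, 1, 3]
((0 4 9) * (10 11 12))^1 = [4, 1, 2, 3, 9, 5, 6, 7, 8, 0, 11, 12, 10] = (0 4 9)(10 11 12)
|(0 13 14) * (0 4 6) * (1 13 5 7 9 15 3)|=11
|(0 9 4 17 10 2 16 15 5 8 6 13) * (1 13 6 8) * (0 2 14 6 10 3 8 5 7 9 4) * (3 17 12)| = 39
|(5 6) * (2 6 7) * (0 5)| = 5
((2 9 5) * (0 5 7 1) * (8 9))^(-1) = (0 1 7 9 8 2 5) = [1, 7, 5, 3, 4, 0, 6, 9, 2, 8]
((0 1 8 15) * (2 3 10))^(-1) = (0 15 8 1)(2 10 3) = [15, 0, 10, 2, 4, 5, 6, 7, 1, 9, 3, 11, 12, 13, 14, 8]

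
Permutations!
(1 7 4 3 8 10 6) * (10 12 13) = [0, 7, 2, 8, 3, 5, 1, 4, 12, 9, 6, 11, 13, 10] = (1 7 4 3 8 12 13 10 6)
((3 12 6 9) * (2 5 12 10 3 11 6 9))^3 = (2 9)(3 10)(5 11)(6 12) = [0, 1, 9, 10, 4, 11, 12, 7, 8, 2, 3, 5, 6]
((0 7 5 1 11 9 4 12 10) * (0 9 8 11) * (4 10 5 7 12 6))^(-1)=(0 1 5 12)(4 6)(8 11)(9 10)=[1, 5, 2, 3, 6, 12, 4, 7, 11, 10, 9, 8, 0]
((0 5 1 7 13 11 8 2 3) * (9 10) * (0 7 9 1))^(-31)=[5, 10, 8, 2, 4, 0, 6, 3, 11, 1, 9, 13, 12, 7]=(0 5)(1 10 9)(2 8 11 13 7 3)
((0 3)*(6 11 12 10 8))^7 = [3, 1, 2, 0, 4, 5, 12, 7, 11, 9, 6, 10, 8] = (0 3)(6 12 8 11 10)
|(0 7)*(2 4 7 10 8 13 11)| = |(0 10 8 13 11 2 4 7)| = 8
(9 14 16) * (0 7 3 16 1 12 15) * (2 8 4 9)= (0 7 3 16 2 8 4 9 14 1 12 15)= [7, 12, 8, 16, 9, 5, 6, 3, 4, 14, 10, 11, 15, 13, 1, 0, 2]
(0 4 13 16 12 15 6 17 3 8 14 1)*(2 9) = (0 4 13 16 12 15 6 17 3 8 14 1)(2 9) = [4, 0, 9, 8, 13, 5, 17, 7, 14, 2, 10, 11, 15, 16, 1, 6, 12, 3]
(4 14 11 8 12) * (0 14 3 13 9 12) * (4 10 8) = (0 14 11 4 3 13 9 12 10 8) = [14, 1, 2, 13, 3, 5, 6, 7, 0, 12, 8, 4, 10, 9, 11]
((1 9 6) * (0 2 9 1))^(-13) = (0 6 9 2) = [6, 1, 0, 3, 4, 5, 9, 7, 8, 2]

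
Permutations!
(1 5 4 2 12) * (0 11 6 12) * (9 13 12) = (0 11 6 9 13 12 1 5 4 2) = [11, 5, 0, 3, 2, 4, 9, 7, 8, 13, 10, 6, 1, 12]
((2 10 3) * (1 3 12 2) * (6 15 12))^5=[0, 3, 2, 1, 4, 5, 6, 7, 8, 9, 10, 11, 12, 13, 14, 15]=(15)(1 3)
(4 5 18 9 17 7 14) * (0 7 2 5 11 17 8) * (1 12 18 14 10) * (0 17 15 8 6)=(0 7 10 1 12 18 9 6)(2 5 14 4 11 15 8 17)=[7, 12, 5, 3, 11, 14, 0, 10, 17, 6, 1, 15, 18, 13, 4, 8, 16, 2, 9]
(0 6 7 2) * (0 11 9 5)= (0 6 7 2 11 9 5)= [6, 1, 11, 3, 4, 0, 7, 2, 8, 5, 10, 9]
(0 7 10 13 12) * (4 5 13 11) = (0 7 10 11 4 5 13 12) = [7, 1, 2, 3, 5, 13, 6, 10, 8, 9, 11, 4, 0, 12]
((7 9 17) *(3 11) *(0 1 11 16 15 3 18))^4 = [0, 1, 2, 16, 4, 5, 6, 9, 8, 17, 10, 11, 12, 13, 14, 3, 15, 7, 18] = (18)(3 16 15)(7 9 17)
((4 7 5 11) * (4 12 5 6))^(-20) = (4 7 6)(5 11 12) = [0, 1, 2, 3, 7, 11, 4, 6, 8, 9, 10, 12, 5]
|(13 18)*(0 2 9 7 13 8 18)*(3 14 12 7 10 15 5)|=22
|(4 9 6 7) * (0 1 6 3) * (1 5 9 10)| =|(0 5 9 3)(1 6 7 4 10)| =20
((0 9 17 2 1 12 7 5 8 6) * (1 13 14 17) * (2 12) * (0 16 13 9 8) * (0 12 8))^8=(1 9 2)(5 7 12)(6 13 17)(8 16 14)=[0, 9, 1, 3, 4, 7, 13, 12, 16, 2, 10, 11, 5, 17, 8, 15, 14, 6]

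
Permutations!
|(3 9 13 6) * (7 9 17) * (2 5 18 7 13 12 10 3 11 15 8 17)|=|(2 5 18 7 9 12 10 3)(6 11 15 8 17 13)|=24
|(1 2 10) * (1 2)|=2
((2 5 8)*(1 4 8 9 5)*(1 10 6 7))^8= (1 4 8 2 10 6 7)= [0, 4, 10, 3, 8, 5, 7, 1, 2, 9, 6]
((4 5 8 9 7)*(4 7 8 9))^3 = [0, 1, 2, 3, 8, 4, 6, 7, 9, 5] = (4 8 9 5)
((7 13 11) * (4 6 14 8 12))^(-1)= (4 12 8 14 6)(7 11 13)= [0, 1, 2, 3, 12, 5, 4, 11, 14, 9, 10, 13, 8, 7, 6]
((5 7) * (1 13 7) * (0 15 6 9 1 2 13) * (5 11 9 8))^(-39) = (0 2 1 5 9 8 11 6 7 15 13) = [2, 5, 1, 3, 4, 9, 7, 15, 11, 8, 10, 6, 12, 0, 14, 13]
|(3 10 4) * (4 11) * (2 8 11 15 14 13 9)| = |(2 8 11 4 3 10 15 14 13 9)| = 10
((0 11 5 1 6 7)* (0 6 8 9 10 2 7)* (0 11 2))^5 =[5, 2, 1, 3, 4, 0, 9, 8, 7, 6, 11, 10] =(0 5)(1 2)(6 9)(7 8)(10 11)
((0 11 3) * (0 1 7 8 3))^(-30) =(11)(1 8)(3 7) =[0, 8, 2, 7, 4, 5, 6, 3, 1, 9, 10, 11]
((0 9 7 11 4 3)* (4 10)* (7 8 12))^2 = (0 8 7 10 3 9 12 11 4) = [8, 1, 2, 9, 0, 5, 6, 10, 7, 12, 3, 4, 11]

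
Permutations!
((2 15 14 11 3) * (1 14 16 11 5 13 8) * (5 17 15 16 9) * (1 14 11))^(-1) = (1 16 2 3 11)(5 9 15 17 14 8 13) = [0, 16, 3, 11, 4, 9, 6, 7, 13, 15, 10, 1, 12, 5, 8, 17, 2, 14]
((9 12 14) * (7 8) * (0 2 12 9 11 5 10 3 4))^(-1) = (0 4 3 10 5 11 14 12 2)(7 8) = [4, 1, 0, 10, 3, 11, 6, 8, 7, 9, 5, 14, 2, 13, 12]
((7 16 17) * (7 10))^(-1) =[0, 1, 2, 3, 4, 5, 6, 10, 8, 9, 17, 11, 12, 13, 14, 15, 7, 16] =(7 10 17 16)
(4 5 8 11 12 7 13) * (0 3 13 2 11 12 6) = [3, 1, 11, 13, 5, 8, 0, 2, 12, 9, 10, 6, 7, 4] = (0 3 13 4 5 8 12 7 2 11 6)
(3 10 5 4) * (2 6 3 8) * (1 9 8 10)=(1 9 8 2 6 3)(4 10 5)=[0, 9, 6, 1, 10, 4, 3, 7, 2, 8, 5]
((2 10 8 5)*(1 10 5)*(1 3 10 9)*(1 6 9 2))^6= (10)= [0, 1, 2, 3, 4, 5, 6, 7, 8, 9, 10]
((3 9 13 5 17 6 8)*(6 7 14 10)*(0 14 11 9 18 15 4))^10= [14, 1, 2, 18, 0, 9, 8, 5, 3, 7, 6, 17, 12, 11, 10, 4, 16, 13, 15]= (0 14 10 6 8 3 18 15 4)(5 9 7)(11 17 13)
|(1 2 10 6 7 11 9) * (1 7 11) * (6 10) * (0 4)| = 6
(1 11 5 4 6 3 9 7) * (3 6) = (1 11 5 4 3 9 7) = [0, 11, 2, 9, 3, 4, 6, 1, 8, 7, 10, 5]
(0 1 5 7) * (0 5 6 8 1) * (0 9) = (0 9)(1 6 8)(5 7) = [9, 6, 2, 3, 4, 7, 8, 5, 1, 0]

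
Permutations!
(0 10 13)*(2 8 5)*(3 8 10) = (0 3 8 5 2 10 13) = [3, 1, 10, 8, 4, 2, 6, 7, 5, 9, 13, 11, 12, 0]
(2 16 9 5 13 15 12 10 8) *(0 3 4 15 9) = (0 3 4 15 12 10 8 2 16)(5 13 9) = [3, 1, 16, 4, 15, 13, 6, 7, 2, 5, 8, 11, 10, 9, 14, 12, 0]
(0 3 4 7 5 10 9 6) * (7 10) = [3, 1, 2, 4, 10, 7, 0, 5, 8, 6, 9] = (0 3 4 10 9 6)(5 7)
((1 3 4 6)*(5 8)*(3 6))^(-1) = [0, 6, 2, 4, 3, 8, 1, 7, 5] = (1 6)(3 4)(5 8)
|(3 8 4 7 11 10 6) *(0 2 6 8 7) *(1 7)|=|(0 2 6 3 1 7 11 10 8 4)|=10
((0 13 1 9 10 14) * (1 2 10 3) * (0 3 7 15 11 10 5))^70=(0 2)(1 14 11 7)(3 10 15 9)(5 13)=[2, 14, 0, 10, 4, 13, 6, 1, 8, 3, 15, 7, 12, 5, 11, 9]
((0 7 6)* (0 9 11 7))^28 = [0, 1, 2, 3, 4, 5, 6, 7, 8, 9, 10, 11] = (11)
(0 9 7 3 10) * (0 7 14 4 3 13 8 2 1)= (0 9 14 4 3 10 7 13 8 2 1)= [9, 0, 1, 10, 3, 5, 6, 13, 2, 14, 7, 11, 12, 8, 4]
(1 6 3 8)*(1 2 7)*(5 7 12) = (1 6 3 8 2 12 5 7) = [0, 6, 12, 8, 4, 7, 3, 1, 2, 9, 10, 11, 5]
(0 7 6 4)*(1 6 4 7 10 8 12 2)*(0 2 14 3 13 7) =(0 10 8 12 14 3 13 7 4 2 1 6) =[10, 6, 1, 13, 2, 5, 0, 4, 12, 9, 8, 11, 14, 7, 3]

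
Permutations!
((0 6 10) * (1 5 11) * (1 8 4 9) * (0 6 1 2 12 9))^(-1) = [4, 0, 9, 3, 8, 1, 10, 7, 11, 12, 6, 5, 2] = (0 4 8 11 5 1)(2 9 12)(6 10)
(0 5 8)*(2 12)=(0 5 8)(2 12)=[5, 1, 12, 3, 4, 8, 6, 7, 0, 9, 10, 11, 2]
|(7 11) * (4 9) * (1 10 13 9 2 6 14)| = |(1 10 13 9 4 2 6 14)(7 11)| = 8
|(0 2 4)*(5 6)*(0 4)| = |(0 2)(5 6)| = 2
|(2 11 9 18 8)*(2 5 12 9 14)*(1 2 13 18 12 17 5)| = |(1 2 11 14 13 18 8)(5 17)(9 12)| = 14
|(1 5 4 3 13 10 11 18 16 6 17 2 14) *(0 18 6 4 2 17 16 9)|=|(0 18 9)(1 5 2 14)(3 13 10 11 6 16 4)|=84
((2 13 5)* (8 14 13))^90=(14)=[0, 1, 2, 3, 4, 5, 6, 7, 8, 9, 10, 11, 12, 13, 14]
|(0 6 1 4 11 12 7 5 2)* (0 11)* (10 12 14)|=|(0 6 1 4)(2 11 14 10 12 7 5)|=28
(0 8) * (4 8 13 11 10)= (0 13 11 10 4 8)= [13, 1, 2, 3, 8, 5, 6, 7, 0, 9, 4, 10, 12, 11]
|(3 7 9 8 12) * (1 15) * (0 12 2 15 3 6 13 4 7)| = 12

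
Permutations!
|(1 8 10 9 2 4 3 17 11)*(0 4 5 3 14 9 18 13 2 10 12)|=15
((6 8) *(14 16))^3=(6 8)(14 16)=[0, 1, 2, 3, 4, 5, 8, 7, 6, 9, 10, 11, 12, 13, 16, 15, 14]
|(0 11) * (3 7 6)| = 6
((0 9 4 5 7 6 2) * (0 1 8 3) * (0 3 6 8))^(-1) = (0 1 2 6 8 7 5 4 9) = [1, 2, 6, 3, 9, 4, 8, 5, 7, 0]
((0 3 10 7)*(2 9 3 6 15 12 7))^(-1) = (0 7 12 15 6)(2 10 3 9) = [7, 1, 10, 9, 4, 5, 0, 12, 8, 2, 3, 11, 15, 13, 14, 6]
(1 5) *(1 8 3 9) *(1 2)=(1 5 8 3 9 2)=[0, 5, 1, 9, 4, 8, 6, 7, 3, 2]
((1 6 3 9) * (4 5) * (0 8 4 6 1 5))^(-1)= (0 4 8)(3 6 5 9)= [4, 1, 2, 6, 8, 9, 5, 7, 0, 3]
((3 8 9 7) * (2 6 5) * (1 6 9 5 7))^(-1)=(1 9 2 5 8 3 7 6)=[0, 9, 5, 7, 4, 8, 1, 6, 3, 2]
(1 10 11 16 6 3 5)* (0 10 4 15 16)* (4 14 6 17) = (0 10 11)(1 14 6 3 5)(4 15 16 17) = [10, 14, 2, 5, 15, 1, 3, 7, 8, 9, 11, 0, 12, 13, 6, 16, 17, 4]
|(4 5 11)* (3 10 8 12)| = 12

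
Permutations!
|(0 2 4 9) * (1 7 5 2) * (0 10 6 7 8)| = |(0 1 8)(2 4 9 10 6 7 5)| = 21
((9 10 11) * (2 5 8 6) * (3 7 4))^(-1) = [0, 1, 6, 4, 7, 2, 8, 3, 5, 11, 9, 10] = (2 6 8 5)(3 4 7)(9 11 10)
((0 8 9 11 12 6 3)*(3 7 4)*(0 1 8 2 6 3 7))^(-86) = (0 2 6)(1 12 9)(3 11 8) = [2, 12, 6, 11, 4, 5, 0, 7, 3, 1, 10, 8, 9]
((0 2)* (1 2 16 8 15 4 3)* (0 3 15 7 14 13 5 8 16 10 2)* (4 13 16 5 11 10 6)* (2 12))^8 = (0 2 11 4 1 12 13 6 3 10 15)(5 14 8 16 7) = [2, 12, 11, 10, 1, 14, 3, 5, 16, 9, 15, 4, 13, 6, 8, 0, 7]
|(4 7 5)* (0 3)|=|(0 3)(4 7 5)|=6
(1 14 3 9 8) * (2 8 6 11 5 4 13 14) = (1 2 8)(3 9 6 11 5 4 13 14) = [0, 2, 8, 9, 13, 4, 11, 7, 1, 6, 10, 5, 12, 14, 3]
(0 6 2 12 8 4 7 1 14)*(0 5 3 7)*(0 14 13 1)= [6, 13, 12, 7, 14, 3, 2, 0, 4, 9, 10, 11, 8, 1, 5]= (0 6 2 12 8 4 14 5 3 7)(1 13)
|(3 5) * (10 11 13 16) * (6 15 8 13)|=|(3 5)(6 15 8 13 16 10 11)|=14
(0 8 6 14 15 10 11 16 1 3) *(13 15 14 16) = (0 8 6 16 1 3)(10 11 13 15) = [8, 3, 2, 0, 4, 5, 16, 7, 6, 9, 11, 13, 12, 15, 14, 10, 1]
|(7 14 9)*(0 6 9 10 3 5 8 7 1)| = 12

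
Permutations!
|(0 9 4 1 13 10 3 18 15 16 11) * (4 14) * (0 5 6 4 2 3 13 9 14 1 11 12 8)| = 36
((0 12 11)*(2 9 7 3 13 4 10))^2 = (0 11 12)(2 7 13 10 9 3 4) = [11, 1, 7, 4, 2, 5, 6, 13, 8, 3, 9, 12, 0, 10]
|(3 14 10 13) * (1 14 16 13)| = 3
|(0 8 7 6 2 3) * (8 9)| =|(0 9 8 7 6 2 3)| =7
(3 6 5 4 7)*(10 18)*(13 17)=(3 6 5 4 7)(10 18)(13 17)=[0, 1, 2, 6, 7, 4, 5, 3, 8, 9, 18, 11, 12, 17, 14, 15, 16, 13, 10]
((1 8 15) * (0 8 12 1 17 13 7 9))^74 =(0 13 8 7 15 9 17) =[13, 1, 2, 3, 4, 5, 6, 15, 7, 17, 10, 11, 12, 8, 14, 9, 16, 0]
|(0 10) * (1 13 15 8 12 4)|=|(0 10)(1 13 15 8 12 4)|=6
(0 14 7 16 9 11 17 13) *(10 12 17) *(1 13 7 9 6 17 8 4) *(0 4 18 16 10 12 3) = (0 14 9 11 12 8 18 16 6 17 7 10 3)(1 13 4) = [14, 13, 2, 0, 1, 5, 17, 10, 18, 11, 3, 12, 8, 4, 9, 15, 6, 7, 16]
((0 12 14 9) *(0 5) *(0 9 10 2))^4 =(0 2 10 14 12) =[2, 1, 10, 3, 4, 5, 6, 7, 8, 9, 14, 11, 0, 13, 12]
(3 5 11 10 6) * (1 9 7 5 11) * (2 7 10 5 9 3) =(1 3 11 5)(2 7 9 10 6) =[0, 3, 7, 11, 4, 1, 2, 9, 8, 10, 6, 5]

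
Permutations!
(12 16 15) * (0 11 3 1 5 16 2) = [11, 5, 0, 1, 4, 16, 6, 7, 8, 9, 10, 3, 2, 13, 14, 12, 15] = (0 11 3 1 5 16 15 12 2)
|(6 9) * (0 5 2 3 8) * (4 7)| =10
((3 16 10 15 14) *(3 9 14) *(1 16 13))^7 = (1 16 10 15 3 13)(9 14) = [0, 16, 2, 13, 4, 5, 6, 7, 8, 14, 15, 11, 12, 1, 9, 3, 10]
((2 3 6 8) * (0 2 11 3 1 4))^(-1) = (0 4 1 2)(3 11 8 6) = [4, 2, 0, 11, 1, 5, 3, 7, 6, 9, 10, 8]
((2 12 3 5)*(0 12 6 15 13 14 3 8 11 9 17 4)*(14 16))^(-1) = (0 4 17 9 11 8 12)(2 5 3 14 16 13 15 6) = [4, 1, 5, 14, 17, 3, 2, 7, 12, 11, 10, 8, 0, 15, 16, 6, 13, 9]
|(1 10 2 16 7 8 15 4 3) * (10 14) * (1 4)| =8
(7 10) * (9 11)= [0, 1, 2, 3, 4, 5, 6, 10, 8, 11, 7, 9]= (7 10)(9 11)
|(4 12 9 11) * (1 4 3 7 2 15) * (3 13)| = 10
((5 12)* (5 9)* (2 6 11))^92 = (2 11 6)(5 9 12) = [0, 1, 11, 3, 4, 9, 2, 7, 8, 12, 10, 6, 5]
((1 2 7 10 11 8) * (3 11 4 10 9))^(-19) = [0, 7, 9, 8, 10, 5, 6, 3, 2, 11, 4, 1] = (1 7 3 8 2 9 11)(4 10)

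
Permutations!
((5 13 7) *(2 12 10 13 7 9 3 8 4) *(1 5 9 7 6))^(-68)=(1 5 6)(2 7 4 13 8 10 3 12 9)=[0, 5, 7, 12, 13, 6, 1, 4, 10, 2, 3, 11, 9, 8]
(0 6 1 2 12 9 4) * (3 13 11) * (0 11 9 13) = (0 6 1 2 12 13 9 4 11 3) = [6, 2, 12, 0, 11, 5, 1, 7, 8, 4, 10, 3, 13, 9]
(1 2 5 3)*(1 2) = (2 5 3) = [0, 1, 5, 2, 4, 3]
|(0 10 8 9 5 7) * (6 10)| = |(0 6 10 8 9 5 7)| = 7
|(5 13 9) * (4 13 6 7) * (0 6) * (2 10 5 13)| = |(0 6 7 4 2 10 5)(9 13)| = 14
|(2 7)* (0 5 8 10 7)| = |(0 5 8 10 7 2)| = 6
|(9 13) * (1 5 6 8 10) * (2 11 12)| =30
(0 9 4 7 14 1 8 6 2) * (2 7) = [9, 8, 0, 3, 2, 5, 7, 14, 6, 4, 10, 11, 12, 13, 1] = (0 9 4 2)(1 8 6 7 14)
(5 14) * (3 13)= (3 13)(5 14)= [0, 1, 2, 13, 4, 14, 6, 7, 8, 9, 10, 11, 12, 3, 5]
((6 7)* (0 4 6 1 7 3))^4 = [0, 1, 2, 3, 4, 5, 6, 7] = (7)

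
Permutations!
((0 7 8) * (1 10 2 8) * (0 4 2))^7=(0 10 1 7)(2 8 4)=[10, 7, 8, 3, 2, 5, 6, 0, 4, 9, 1]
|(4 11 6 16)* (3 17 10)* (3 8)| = 4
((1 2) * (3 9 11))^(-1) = (1 2)(3 11 9) = [0, 2, 1, 11, 4, 5, 6, 7, 8, 3, 10, 9]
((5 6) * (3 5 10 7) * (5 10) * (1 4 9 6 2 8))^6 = [0, 8, 5, 3, 1, 6, 9, 7, 2, 4, 10] = (10)(1 8 2 5 6 9 4)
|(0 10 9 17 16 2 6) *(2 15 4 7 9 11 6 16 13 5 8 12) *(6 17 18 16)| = |(0 10 11 17 13 5 8 12 2 6)(4 7 9 18 16 15)| = 30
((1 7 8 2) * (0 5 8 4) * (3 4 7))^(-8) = (0 4 3 1 2 8 5) = [4, 2, 8, 1, 3, 0, 6, 7, 5]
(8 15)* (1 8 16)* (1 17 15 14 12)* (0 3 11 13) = (0 3 11 13)(1 8 14 12)(15 16 17) = [3, 8, 2, 11, 4, 5, 6, 7, 14, 9, 10, 13, 1, 0, 12, 16, 17, 15]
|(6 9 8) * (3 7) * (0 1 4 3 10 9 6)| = 8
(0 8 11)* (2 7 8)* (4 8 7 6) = (0 2 6 4 8 11) = [2, 1, 6, 3, 8, 5, 4, 7, 11, 9, 10, 0]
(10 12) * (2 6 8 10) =(2 6 8 10 12) =[0, 1, 6, 3, 4, 5, 8, 7, 10, 9, 12, 11, 2]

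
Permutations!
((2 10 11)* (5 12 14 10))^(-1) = (2 11 10 14 12 5) = [0, 1, 11, 3, 4, 2, 6, 7, 8, 9, 14, 10, 5, 13, 12]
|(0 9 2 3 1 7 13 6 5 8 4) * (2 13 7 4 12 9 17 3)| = |(0 17 3 1 4)(5 8 12 9 13 6)| = 30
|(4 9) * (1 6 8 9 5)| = |(1 6 8 9 4 5)| = 6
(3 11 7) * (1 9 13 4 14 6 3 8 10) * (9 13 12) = (1 13 4 14 6 3 11 7 8 10)(9 12) = [0, 13, 2, 11, 14, 5, 3, 8, 10, 12, 1, 7, 9, 4, 6]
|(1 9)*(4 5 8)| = |(1 9)(4 5 8)| = 6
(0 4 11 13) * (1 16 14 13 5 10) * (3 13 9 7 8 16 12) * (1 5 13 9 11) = (0 4 1 12 3 9 7 8 16 14 11 13)(5 10) = [4, 12, 2, 9, 1, 10, 6, 8, 16, 7, 5, 13, 3, 0, 11, 15, 14]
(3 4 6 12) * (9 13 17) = (3 4 6 12)(9 13 17) = [0, 1, 2, 4, 6, 5, 12, 7, 8, 13, 10, 11, 3, 17, 14, 15, 16, 9]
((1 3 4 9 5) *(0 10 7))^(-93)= (10)(1 4 5 3 9)= [0, 4, 2, 9, 5, 3, 6, 7, 8, 1, 10]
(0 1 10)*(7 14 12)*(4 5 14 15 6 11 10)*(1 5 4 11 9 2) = [5, 11, 1, 3, 4, 14, 9, 15, 8, 2, 0, 10, 7, 13, 12, 6] = (0 5 14 12 7 15 6 9 2 1 11 10)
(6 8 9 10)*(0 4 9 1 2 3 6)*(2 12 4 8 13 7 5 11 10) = [8, 12, 3, 6, 9, 11, 13, 5, 1, 2, 0, 10, 4, 7] = (0 8 1 12 4 9 2 3 6 13 7 5 11 10)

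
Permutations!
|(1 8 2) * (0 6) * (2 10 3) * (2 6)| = |(0 2 1 8 10 3 6)| = 7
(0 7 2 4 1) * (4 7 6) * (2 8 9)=(0 6 4 1)(2 7 8 9)=[6, 0, 7, 3, 1, 5, 4, 8, 9, 2]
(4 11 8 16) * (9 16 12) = [0, 1, 2, 3, 11, 5, 6, 7, 12, 16, 10, 8, 9, 13, 14, 15, 4] = (4 11 8 12 9 16)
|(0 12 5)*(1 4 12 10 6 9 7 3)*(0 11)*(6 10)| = 10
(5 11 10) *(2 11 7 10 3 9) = (2 11 3 9)(5 7 10) = [0, 1, 11, 9, 4, 7, 6, 10, 8, 2, 5, 3]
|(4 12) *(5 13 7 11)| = |(4 12)(5 13 7 11)| = 4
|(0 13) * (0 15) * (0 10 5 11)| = |(0 13 15 10 5 11)| = 6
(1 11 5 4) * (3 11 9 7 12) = [0, 9, 2, 11, 1, 4, 6, 12, 8, 7, 10, 5, 3] = (1 9 7 12 3 11 5 4)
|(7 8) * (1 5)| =|(1 5)(7 8)| =2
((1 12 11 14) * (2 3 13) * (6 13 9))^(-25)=(1 14 11 12)=[0, 14, 2, 3, 4, 5, 6, 7, 8, 9, 10, 12, 1, 13, 11]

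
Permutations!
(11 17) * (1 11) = (1 11 17) = [0, 11, 2, 3, 4, 5, 6, 7, 8, 9, 10, 17, 12, 13, 14, 15, 16, 1]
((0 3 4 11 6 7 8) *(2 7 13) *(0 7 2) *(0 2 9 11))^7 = (0 3 4)(2 11 13 9 6)(7 8) = [3, 1, 11, 4, 0, 5, 2, 8, 7, 6, 10, 13, 12, 9]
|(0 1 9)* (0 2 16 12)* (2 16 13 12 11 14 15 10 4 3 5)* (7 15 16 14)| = |(0 1 9 14 16 11 7 15 10 4 3 5 2 13 12)| = 15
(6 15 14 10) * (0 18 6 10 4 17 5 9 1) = (0 18 6 15 14 4 17 5 9 1) = [18, 0, 2, 3, 17, 9, 15, 7, 8, 1, 10, 11, 12, 13, 4, 14, 16, 5, 6]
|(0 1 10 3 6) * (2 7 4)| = 15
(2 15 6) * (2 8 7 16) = [0, 1, 15, 3, 4, 5, 8, 16, 7, 9, 10, 11, 12, 13, 14, 6, 2] = (2 15 6 8 7 16)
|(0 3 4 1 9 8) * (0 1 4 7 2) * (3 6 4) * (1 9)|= |(0 6 4 3 7 2)(8 9)|= 6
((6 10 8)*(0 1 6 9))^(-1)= (0 9 8 10 6 1)= [9, 0, 2, 3, 4, 5, 1, 7, 10, 8, 6]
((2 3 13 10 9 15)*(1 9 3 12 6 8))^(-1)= (1 8 6 12 2 15 9)(3 10 13)= [0, 8, 15, 10, 4, 5, 12, 7, 6, 1, 13, 11, 2, 3, 14, 9]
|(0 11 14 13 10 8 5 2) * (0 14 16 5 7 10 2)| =|(0 11 16 5)(2 14 13)(7 10 8)| =12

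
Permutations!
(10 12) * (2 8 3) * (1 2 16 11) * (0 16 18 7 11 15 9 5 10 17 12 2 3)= (0 16 15 9 5 10 2 8)(1 3 18 7 11)(12 17)= [16, 3, 8, 18, 4, 10, 6, 11, 0, 5, 2, 1, 17, 13, 14, 9, 15, 12, 7]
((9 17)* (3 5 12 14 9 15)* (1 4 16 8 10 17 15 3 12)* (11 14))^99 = (1 8 3 4 10 5 16 17)(9 14 11 12 15) = [0, 8, 2, 4, 10, 16, 6, 7, 3, 14, 5, 12, 15, 13, 11, 9, 17, 1]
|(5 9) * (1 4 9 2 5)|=6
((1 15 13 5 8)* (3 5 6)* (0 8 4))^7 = (0 5 6 15 8 4 3 13 1) = [5, 0, 2, 13, 3, 6, 15, 7, 4, 9, 10, 11, 12, 1, 14, 8]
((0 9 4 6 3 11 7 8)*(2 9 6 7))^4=[2, 1, 8, 4, 6, 5, 9, 3, 11, 0, 10, 7]=(0 2 8 11 7 3 4 6 9)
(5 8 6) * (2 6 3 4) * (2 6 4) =(2 4 6 5 8 3) =[0, 1, 4, 2, 6, 8, 5, 7, 3]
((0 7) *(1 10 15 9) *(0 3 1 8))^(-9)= (0 8 9 15 10 1 3 7)= [8, 3, 2, 7, 4, 5, 6, 0, 9, 15, 1, 11, 12, 13, 14, 10]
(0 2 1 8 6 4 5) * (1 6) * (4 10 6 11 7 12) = (0 2 11 7 12 4 5)(1 8)(6 10) = [2, 8, 11, 3, 5, 0, 10, 12, 1, 9, 6, 7, 4]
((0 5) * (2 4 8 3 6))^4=(2 6 3 8 4)=[0, 1, 6, 8, 2, 5, 3, 7, 4]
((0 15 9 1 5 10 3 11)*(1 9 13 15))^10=(15)(0 3 5)(1 11 10)=[3, 11, 2, 5, 4, 0, 6, 7, 8, 9, 1, 10, 12, 13, 14, 15]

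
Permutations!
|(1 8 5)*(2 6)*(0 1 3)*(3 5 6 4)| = 7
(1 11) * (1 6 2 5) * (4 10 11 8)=(1 8 4 10 11 6 2 5)=[0, 8, 5, 3, 10, 1, 2, 7, 4, 9, 11, 6]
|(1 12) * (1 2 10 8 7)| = |(1 12 2 10 8 7)| = 6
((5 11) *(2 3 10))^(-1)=(2 10 3)(5 11)=[0, 1, 10, 2, 4, 11, 6, 7, 8, 9, 3, 5]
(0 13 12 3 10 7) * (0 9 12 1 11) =(0 13 1 11)(3 10 7 9 12) =[13, 11, 2, 10, 4, 5, 6, 9, 8, 12, 7, 0, 3, 1]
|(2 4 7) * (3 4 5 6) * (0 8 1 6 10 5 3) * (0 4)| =|(0 8 1 6 4 7 2 3)(5 10)| =8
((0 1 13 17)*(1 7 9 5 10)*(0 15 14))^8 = [15, 5, 2, 3, 4, 7, 6, 14, 8, 0, 9, 11, 12, 10, 17, 13, 16, 1] = (0 15 13 10 9)(1 5 7 14 17)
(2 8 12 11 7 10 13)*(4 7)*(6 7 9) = [0, 1, 8, 3, 9, 5, 7, 10, 12, 6, 13, 4, 11, 2] = (2 8 12 11 4 9 6 7 10 13)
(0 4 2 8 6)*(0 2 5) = (0 4 5)(2 8 6) = [4, 1, 8, 3, 5, 0, 2, 7, 6]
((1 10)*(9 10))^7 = (1 9 10) = [0, 9, 2, 3, 4, 5, 6, 7, 8, 10, 1]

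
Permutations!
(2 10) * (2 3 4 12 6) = (2 10 3 4 12 6) = [0, 1, 10, 4, 12, 5, 2, 7, 8, 9, 3, 11, 6]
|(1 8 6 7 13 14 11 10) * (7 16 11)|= 6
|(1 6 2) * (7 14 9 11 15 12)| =6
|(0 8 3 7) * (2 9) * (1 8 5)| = 6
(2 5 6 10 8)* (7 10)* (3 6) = (2 5 3 6 7 10 8) = [0, 1, 5, 6, 4, 3, 7, 10, 2, 9, 8]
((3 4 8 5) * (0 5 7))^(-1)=(0 7 8 4 3 5)=[7, 1, 2, 5, 3, 0, 6, 8, 4]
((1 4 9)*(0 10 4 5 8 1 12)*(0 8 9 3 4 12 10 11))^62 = (1 9 12)(5 10 8) = [0, 9, 2, 3, 4, 10, 6, 7, 5, 12, 8, 11, 1]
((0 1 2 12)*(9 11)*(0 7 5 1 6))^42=(1 12 5 2 7)=[0, 12, 7, 3, 4, 2, 6, 1, 8, 9, 10, 11, 5]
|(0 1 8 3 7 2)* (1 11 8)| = |(0 11 8 3 7 2)| = 6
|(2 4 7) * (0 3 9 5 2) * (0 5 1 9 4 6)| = |(0 3 4 7 5 2 6)(1 9)| = 14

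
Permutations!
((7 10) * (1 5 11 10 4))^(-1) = (1 4 7 10 11 5) = [0, 4, 2, 3, 7, 1, 6, 10, 8, 9, 11, 5]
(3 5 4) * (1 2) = (1 2)(3 5 4) = [0, 2, 1, 5, 3, 4]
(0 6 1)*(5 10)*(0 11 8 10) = (0 6 1 11 8 10 5) = [6, 11, 2, 3, 4, 0, 1, 7, 10, 9, 5, 8]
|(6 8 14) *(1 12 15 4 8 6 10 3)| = |(1 12 15 4 8 14 10 3)| = 8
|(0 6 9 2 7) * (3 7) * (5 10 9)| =8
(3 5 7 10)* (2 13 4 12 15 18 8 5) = (2 13 4 12 15 18 8 5 7 10 3) = [0, 1, 13, 2, 12, 7, 6, 10, 5, 9, 3, 11, 15, 4, 14, 18, 16, 17, 8]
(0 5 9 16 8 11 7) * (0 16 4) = (0 5 9 4)(7 16 8 11) = [5, 1, 2, 3, 0, 9, 6, 16, 11, 4, 10, 7, 12, 13, 14, 15, 8]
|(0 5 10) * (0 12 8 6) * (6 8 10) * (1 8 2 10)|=15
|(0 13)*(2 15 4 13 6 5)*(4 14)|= 8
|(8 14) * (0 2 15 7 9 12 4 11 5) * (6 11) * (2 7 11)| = |(0 7 9 12 4 6 2 15 11 5)(8 14)| = 10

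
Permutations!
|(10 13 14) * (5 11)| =6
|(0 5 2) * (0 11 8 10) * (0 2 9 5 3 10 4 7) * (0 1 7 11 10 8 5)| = |(0 3 8 4 11 5 9)(1 7)(2 10)| = 14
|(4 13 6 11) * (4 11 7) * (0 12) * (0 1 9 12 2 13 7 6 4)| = 15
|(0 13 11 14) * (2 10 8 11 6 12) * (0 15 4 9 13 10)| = |(0 10 8 11 14 15 4 9 13 6 12 2)| = 12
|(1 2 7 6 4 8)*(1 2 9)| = 10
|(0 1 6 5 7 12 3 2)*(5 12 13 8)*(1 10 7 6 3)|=11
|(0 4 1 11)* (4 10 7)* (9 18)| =6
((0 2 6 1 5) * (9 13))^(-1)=(0 5 1 6 2)(9 13)=[5, 6, 0, 3, 4, 1, 2, 7, 8, 13, 10, 11, 12, 9]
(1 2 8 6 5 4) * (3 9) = (1 2 8 6 5 4)(3 9) = [0, 2, 8, 9, 1, 4, 5, 7, 6, 3]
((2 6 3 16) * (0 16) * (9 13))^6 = (0 16 2 6 3) = [16, 1, 6, 0, 4, 5, 3, 7, 8, 9, 10, 11, 12, 13, 14, 15, 2]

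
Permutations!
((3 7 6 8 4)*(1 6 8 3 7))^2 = [0, 3, 2, 6, 8, 5, 1, 4, 7] = (1 3 6)(4 8 7)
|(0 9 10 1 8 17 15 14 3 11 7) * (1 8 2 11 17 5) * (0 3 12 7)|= 24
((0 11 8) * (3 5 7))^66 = (11) = [0, 1, 2, 3, 4, 5, 6, 7, 8, 9, 10, 11]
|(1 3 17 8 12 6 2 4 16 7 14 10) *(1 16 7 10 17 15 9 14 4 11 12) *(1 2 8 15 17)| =30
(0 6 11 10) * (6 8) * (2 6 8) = (0 2 6 11 10) = [2, 1, 6, 3, 4, 5, 11, 7, 8, 9, 0, 10]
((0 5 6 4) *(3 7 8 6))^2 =[3, 1, 2, 8, 5, 7, 0, 6, 4] =(0 3 8 4 5 7 6)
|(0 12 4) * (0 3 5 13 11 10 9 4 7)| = 21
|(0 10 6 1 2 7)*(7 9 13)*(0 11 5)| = 10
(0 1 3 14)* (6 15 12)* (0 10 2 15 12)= (0 1 3 14 10 2 15)(6 12)= [1, 3, 15, 14, 4, 5, 12, 7, 8, 9, 2, 11, 6, 13, 10, 0]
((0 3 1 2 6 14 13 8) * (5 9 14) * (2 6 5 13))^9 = (0 6)(1 8)(2 5 9 14)(3 13) = [6, 8, 5, 13, 4, 9, 0, 7, 1, 14, 10, 11, 12, 3, 2]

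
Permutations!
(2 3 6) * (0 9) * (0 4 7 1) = (0 9 4 7 1)(2 3 6) = [9, 0, 3, 6, 7, 5, 2, 1, 8, 4]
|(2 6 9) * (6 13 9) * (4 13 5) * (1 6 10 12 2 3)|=10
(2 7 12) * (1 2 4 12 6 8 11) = (1 2 7 6 8 11)(4 12) = [0, 2, 7, 3, 12, 5, 8, 6, 11, 9, 10, 1, 4]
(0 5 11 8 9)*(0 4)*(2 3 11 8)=(0 5 8 9 4)(2 3 11)=[5, 1, 3, 11, 0, 8, 6, 7, 9, 4, 10, 2]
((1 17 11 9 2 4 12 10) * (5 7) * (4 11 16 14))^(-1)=(1 10 12 4 14 16 17)(2 9 11)(5 7)=[0, 10, 9, 3, 14, 7, 6, 5, 8, 11, 12, 2, 4, 13, 16, 15, 17, 1]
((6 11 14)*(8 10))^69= (14)(8 10)= [0, 1, 2, 3, 4, 5, 6, 7, 10, 9, 8, 11, 12, 13, 14]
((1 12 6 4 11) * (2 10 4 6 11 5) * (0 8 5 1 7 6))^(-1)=[6, 4, 5, 3, 10, 8, 7, 11, 0, 9, 2, 12, 1]=(0 6 7 11 12 1 4 10 2 5 8)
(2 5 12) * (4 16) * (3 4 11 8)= [0, 1, 5, 4, 16, 12, 6, 7, 3, 9, 10, 8, 2, 13, 14, 15, 11]= (2 5 12)(3 4 16 11 8)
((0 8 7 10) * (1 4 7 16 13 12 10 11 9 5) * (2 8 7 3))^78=[2, 10, 11, 7, 0, 12, 6, 8, 9, 13, 3, 16, 4, 1, 14, 15, 5]=(0 2 11 16 5 12 4)(1 10 3 7 8 9 13)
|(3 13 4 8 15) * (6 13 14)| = |(3 14 6 13 4 8 15)| = 7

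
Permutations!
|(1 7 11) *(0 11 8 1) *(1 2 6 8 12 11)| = 15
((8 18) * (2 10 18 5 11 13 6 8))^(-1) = (2 18 10)(5 8 6 13 11) = [0, 1, 18, 3, 4, 8, 13, 7, 6, 9, 2, 5, 12, 11, 14, 15, 16, 17, 10]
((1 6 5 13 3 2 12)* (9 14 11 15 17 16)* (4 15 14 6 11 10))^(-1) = (1 12 2 3 13 5 6 9 16 17 15 4 10 14 11) = [0, 12, 3, 13, 10, 6, 9, 7, 8, 16, 14, 1, 2, 5, 11, 4, 17, 15]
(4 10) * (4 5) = (4 10 5) = [0, 1, 2, 3, 10, 4, 6, 7, 8, 9, 5]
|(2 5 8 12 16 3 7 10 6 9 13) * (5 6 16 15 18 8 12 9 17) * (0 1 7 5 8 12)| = |(0 1 7 10 16 3 5)(2 6 17 8 9 13)(12 15 18)| = 42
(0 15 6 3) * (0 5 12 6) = (0 15)(3 5 12 6) = [15, 1, 2, 5, 4, 12, 3, 7, 8, 9, 10, 11, 6, 13, 14, 0]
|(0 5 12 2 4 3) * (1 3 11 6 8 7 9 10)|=13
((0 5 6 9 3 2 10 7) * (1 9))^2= (0 6 9 2 7 5 1 3 10)= [6, 3, 7, 10, 4, 1, 9, 5, 8, 2, 0]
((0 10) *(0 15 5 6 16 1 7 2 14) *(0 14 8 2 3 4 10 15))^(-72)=(0 4 7 16 5)(1 6 15 10 3)=[4, 6, 2, 1, 7, 0, 15, 16, 8, 9, 3, 11, 12, 13, 14, 10, 5]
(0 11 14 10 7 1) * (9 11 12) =(0 12 9 11 14 10 7 1) =[12, 0, 2, 3, 4, 5, 6, 1, 8, 11, 7, 14, 9, 13, 10]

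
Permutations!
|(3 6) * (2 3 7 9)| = 5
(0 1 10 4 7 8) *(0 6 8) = [1, 10, 2, 3, 7, 5, 8, 0, 6, 9, 4] = (0 1 10 4 7)(6 8)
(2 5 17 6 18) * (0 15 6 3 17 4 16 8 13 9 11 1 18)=[15, 18, 5, 17, 16, 4, 0, 7, 13, 11, 10, 1, 12, 9, 14, 6, 8, 3, 2]=(0 15 6)(1 18 2 5 4 16 8 13 9 11)(3 17)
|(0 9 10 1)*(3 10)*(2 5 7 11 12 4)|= |(0 9 3 10 1)(2 5 7 11 12 4)|= 30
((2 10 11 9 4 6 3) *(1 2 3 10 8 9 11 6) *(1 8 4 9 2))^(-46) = (11)(2 8 4) = [0, 1, 8, 3, 2, 5, 6, 7, 4, 9, 10, 11]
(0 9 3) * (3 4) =[9, 1, 2, 0, 3, 5, 6, 7, 8, 4] =(0 9 4 3)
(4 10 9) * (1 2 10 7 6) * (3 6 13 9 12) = (1 2 10 12 3 6)(4 7 13 9) = [0, 2, 10, 6, 7, 5, 1, 13, 8, 4, 12, 11, 3, 9]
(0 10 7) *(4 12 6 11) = (0 10 7)(4 12 6 11) = [10, 1, 2, 3, 12, 5, 11, 0, 8, 9, 7, 4, 6]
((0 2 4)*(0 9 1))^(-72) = (0 9 2 1 4) = [9, 4, 1, 3, 0, 5, 6, 7, 8, 2]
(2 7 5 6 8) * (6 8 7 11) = [0, 1, 11, 3, 4, 8, 7, 5, 2, 9, 10, 6] = (2 11 6 7 5 8)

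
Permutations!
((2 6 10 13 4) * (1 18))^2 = (18)(2 10 4 6 13) = [0, 1, 10, 3, 6, 5, 13, 7, 8, 9, 4, 11, 12, 2, 14, 15, 16, 17, 18]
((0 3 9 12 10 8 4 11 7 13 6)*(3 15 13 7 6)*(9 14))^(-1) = (0 6 11 4 8 10 12 9 14 3 13 15) = [6, 1, 2, 13, 8, 5, 11, 7, 10, 14, 12, 4, 9, 15, 3, 0]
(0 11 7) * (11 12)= (0 12 11 7)= [12, 1, 2, 3, 4, 5, 6, 0, 8, 9, 10, 7, 11]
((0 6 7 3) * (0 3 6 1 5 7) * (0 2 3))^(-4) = (0 7 3 5 2 1 6) = [7, 6, 1, 5, 4, 2, 0, 3]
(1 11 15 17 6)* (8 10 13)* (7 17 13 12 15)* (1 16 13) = (1 11 7 17 6 16 13 8 10 12 15) = [0, 11, 2, 3, 4, 5, 16, 17, 10, 9, 12, 7, 15, 8, 14, 1, 13, 6]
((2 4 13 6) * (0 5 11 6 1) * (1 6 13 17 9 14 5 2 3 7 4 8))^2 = (0 8)(1 2)(3 4 9 5 13)(6 7 17 14 11) = [8, 2, 1, 4, 9, 13, 7, 17, 0, 5, 10, 6, 12, 3, 11, 15, 16, 14]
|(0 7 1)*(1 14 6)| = |(0 7 14 6 1)| = 5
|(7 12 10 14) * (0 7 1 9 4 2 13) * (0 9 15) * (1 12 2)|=24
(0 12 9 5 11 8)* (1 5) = (0 12 9 1 5 11 8) = [12, 5, 2, 3, 4, 11, 6, 7, 0, 1, 10, 8, 9]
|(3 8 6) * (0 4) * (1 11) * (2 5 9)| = 6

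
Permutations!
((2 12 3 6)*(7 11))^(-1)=(2 6 3 12)(7 11)=[0, 1, 6, 12, 4, 5, 3, 11, 8, 9, 10, 7, 2]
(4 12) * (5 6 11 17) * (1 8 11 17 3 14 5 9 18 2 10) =(1 8 11 3 14 5 6 17 9 18 2 10)(4 12) =[0, 8, 10, 14, 12, 6, 17, 7, 11, 18, 1, 3, 4, 13, 5, 15, 16, 9, 2]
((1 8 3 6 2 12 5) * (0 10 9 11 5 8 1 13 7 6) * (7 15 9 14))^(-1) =[3, 1, 6, 8, 4, 11, 7, 14, 12, 15, 0, 9, 2, 5, 10, 13] =(0 3 8 12 2 6 7 14 10)(5 11 9 15 13)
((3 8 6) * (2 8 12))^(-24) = [0, 1, 8, 12, 4, 5, 3, 7, 6, 9, 10, 11, 2] = (2 8 6 3 12)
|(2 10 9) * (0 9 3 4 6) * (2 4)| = |(0 9 4 6)(2 10 3)| = 12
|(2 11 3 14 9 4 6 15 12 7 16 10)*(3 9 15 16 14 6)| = |(2 11 9 4 3 6 16 10)(7 14 15 12)| = 8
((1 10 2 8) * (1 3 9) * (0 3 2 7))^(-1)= (0 7 10 1 9 3)(2 8)= [7, 9, 8, 0, 4, 5, 6, 10, 2, 3, 1]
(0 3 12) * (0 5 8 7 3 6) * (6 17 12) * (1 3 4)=[17, 3, 2, 6, 1, 8, 0, 4, 7, 9, 10, 11, 5, 13, 14, 15, 16, 12]=(0 17 12 5 8 7 4 1 3 6)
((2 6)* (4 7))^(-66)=(7)=[0, 1, 2, 3, 4, 5, 6, 7]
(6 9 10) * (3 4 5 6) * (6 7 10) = (3 4 5 7 10)(6 9) = [0, 1, 2, 4, 5, 7, 9, 10, 8, 6, 3]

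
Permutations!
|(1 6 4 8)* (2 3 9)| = 12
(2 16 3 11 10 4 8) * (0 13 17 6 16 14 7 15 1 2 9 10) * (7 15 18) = (0 13 17 6 16 3 11)(1 2 14 15)(4 8 9 10)(7 18) = [13, 2, 14, 11, 8, 5, 16, 18, 9, 10, 4, 0, 12, 17, 15, 1, 3, 6, 7]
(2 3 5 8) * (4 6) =(2 3 5 8)(4 6) =[0, 1, 3, 5, 6, 8, 4, 7, 2]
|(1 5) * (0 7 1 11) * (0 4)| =6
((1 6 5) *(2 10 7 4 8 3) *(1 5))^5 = (1 6)(2 3 8 4 7 10) = [0, 6, 3, 8, 7, 5, 1, 10, 4, 9, 2]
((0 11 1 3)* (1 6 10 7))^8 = (0 11 6 10 7 1 3) = [11, 3, 2, 0, 4, 5, 10, 1, 8, 9, 7, 6]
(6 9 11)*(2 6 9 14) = (2 6 14)(9 11) = [0, 1, 6, 3, 4, 5, 14, 7, 8, 11, 10, 9, 12, 13, 2]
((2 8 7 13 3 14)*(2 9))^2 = [0, 1, 7, 9, 4, 5, 6, 3, 13, 8, 10, 11, 12, 14, 2] = (2 7 3 9 8 13 14)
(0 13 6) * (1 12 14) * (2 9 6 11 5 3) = (0 13 11 5 3 2 9 6)(1 12 14) = [13, 12, 9, 2, 4, 3, 0, 7, 8, 6, 10, 5, 14, 11, 1]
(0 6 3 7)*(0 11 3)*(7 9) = [6, 1, 2, 9, 4, 5, 0, 11, 8, 7, 10, 3] = (0 6)(3 9 7 11)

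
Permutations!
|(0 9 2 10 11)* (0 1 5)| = 7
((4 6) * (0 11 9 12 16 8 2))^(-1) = [2, 1, 8, 3, 6, 5, 4, 7, 16, 11, 10, 0, 9, 13, 14, 15, 12] = (0 2 8 16 12 9 11)(4 6)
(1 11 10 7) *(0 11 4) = (0 11 10 7 1 4) = [11, 4, 2, 3, 0, 5, 6, 1, 8, 9, 7, 10]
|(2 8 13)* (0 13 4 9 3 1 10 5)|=10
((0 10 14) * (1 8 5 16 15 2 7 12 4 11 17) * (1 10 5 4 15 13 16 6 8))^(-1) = [14, 1, 15, 3, 8, 0, 5, 2, 6, 9, 17, 4, 7, 16, 10, 12, 13, 11] = (0 14 10 17 11 4 8 6 5)(2 15 12 7)(13 16)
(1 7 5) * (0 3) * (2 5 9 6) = [3, 7, 5, 0, 4, 1, 2, 9, 8, 6] = (0 3)(1 7 9 6 2 5)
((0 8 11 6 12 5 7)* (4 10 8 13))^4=(0 8 5 4 6)(7 10 12 13 11)=[8, 1, 2, 3, 6, 4, 0, 10, 5, 9, 12, 7, 13, 11]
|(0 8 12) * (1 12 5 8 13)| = |(0 13 1 12)(5 8)| = 4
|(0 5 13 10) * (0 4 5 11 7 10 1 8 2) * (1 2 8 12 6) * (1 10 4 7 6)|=|(0 11 6 10 7 4 5 13 2)(1 12)|=18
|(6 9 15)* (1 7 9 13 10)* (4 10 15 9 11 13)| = |(1 7 11 13 15 6 4 10)| = 8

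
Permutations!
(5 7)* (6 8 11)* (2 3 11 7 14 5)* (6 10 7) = (2 3 11 10 7)(5 14)(6 8) = [0, 1, 3, 11, 4, 14, 8, 2, 6, 9, 7, 10, 12, 13, 5]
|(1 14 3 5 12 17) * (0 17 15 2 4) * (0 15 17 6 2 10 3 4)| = |(0 6 2)(1 14 4 15 10 3 5 12 17)| = 9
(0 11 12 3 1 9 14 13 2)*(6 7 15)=(0 11 12 3 1 9 14 13 2)(6 7 15)=[11, 9, 0, 1, 4, 5, 7, 15, 8, 14, 10, 12, 3, 2, 13, 6]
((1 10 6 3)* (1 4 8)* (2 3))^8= (1 10 6 2 3 4 8)= [0, 10, 3, 4, 8, 5, 2, 7, 1, 9, 6]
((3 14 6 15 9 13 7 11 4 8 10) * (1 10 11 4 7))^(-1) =[0, 13, 2, 10, 7, 5, 14, 11, 4, 15, 1, 8, 12, 9, 3, 6] =(1 13 9 15 6 14 3 10)(4 7 11 8)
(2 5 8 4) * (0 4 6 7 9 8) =[4, 1, 5, 3, 2, 0, 7, 9, 6, 8] =(0 4 2 5)(6 7 9 8)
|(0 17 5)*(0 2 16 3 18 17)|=6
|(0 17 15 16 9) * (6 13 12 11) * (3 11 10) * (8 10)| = |(0 17 15 16 9)(3 11 6 13 12 8 10)| = 35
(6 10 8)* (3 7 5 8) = (3 7 5 8 6 10) = [0, 1, 2, 7, 4, 8, 10, 5, 6, 9, 3]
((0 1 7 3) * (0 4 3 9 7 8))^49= (0 1 8)(3 4)(7 9)= [1, 8, 2, 4, 3, 5, 6, 9, 0, 7]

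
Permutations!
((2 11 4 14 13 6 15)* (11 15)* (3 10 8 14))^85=(2 15)(3 6 8 4 13 10 11 14)=[0, 1, 15, 6, 13, 5, 8, 7, 4, 9, 11, 14, 12, 10, 3, 2]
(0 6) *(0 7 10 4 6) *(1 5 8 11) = [0, 5, 2, 3, 6, 8, 7, 10, 11, 9, 4, 1] = (1 5 8 11)(4 6 7 10)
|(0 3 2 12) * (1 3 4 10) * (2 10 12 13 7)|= 3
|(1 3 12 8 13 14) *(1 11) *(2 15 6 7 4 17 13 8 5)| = |(1 3 12 5 2 15 6 7 4 17 13 14 11)| = 13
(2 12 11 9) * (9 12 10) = (2 10 9)(11 12) = [0, 1, 10, 3, 4, 5, 6, 7, 8, 2, 9, 12, 11]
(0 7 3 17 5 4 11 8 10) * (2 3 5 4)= (0 7 5 2 3 17 4 11 8 10)= [7, 1, 3, 17, 11, 2, 6, 5, 10, 9, 0, 8, 12, 13, 14, 15, 16, 4]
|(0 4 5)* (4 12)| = |(0 12 4 5)| = 4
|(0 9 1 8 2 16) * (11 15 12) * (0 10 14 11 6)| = 12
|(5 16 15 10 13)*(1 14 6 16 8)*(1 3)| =|(1 14 6 16 15 10 13 5 8 3)| =10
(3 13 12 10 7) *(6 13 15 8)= (3 15 8 6 13 12 10 7)= [0, 1, 2, 15, 4, 5, 13, 3, 6, 9, 7, 11, 10, 12, 14, 8]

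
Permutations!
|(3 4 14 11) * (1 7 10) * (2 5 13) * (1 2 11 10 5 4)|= |(1 7 5 13 11 3)(2 4 14 10)|= 12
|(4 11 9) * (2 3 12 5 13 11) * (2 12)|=|(2 3)(4 12 5 13 11 9)|=6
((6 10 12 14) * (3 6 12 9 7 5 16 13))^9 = [0, 1, 2, 6, 4, 16, 10, 5, 8, 7, 9, 11, 14, 3, 12, 15, 13] = (3 6 10 9 7 5 16 13)(12 14)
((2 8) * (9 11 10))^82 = (9 11 10) = [0, 1, 2, 3, 4, 5, 6, 7, 8, 11, 9, 10]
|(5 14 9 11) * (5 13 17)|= |(5 14 9 11 13 17)|= 6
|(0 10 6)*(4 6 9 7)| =6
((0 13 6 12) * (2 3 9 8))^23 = (0 12 6 13)(2 8 9 3) = [12, 1, 8, 2, 4, 5, 13, 7, 9, 3, 10, 11, 6, 0]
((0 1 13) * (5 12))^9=[0, 1, 2, 3, 4, 12, 6, 7, 8, 9, 10, 11, 5, 13]=(13)(5 12)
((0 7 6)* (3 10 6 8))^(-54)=(10)=[0, 1, 2, 3, 4, 5, 6, 7, 8, 9, 10]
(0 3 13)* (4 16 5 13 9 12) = (0 3 9 12 4 16 5 13) = [3, 1, 2, 9, 16, 13, 6, 7, 8, 12, 10, 11, 4, 0, 14, 15, 5]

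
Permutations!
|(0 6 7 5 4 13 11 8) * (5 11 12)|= |(0 6 7 11 8)(4 13 12 5)|= 20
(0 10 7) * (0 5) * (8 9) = [10, 1, 2, 3, 4, 0, 6, 5, 9, 8, 7] = (0 10 7 5)(8 9)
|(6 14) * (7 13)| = |(6 14)(7 13)| = 2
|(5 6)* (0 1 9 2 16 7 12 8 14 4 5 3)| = 13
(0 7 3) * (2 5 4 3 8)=(0 7 8 2 5 4 3)=[7, 1, 5, 0, 3, 4, 6, 8, 2]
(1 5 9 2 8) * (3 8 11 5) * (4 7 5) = (1 3 8)(2 11 4 7 5 9) = [0, 3, 11, 8, 7, 9, 6, 5, 1, 2, 10, 4]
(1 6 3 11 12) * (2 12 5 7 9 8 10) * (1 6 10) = (1 10 2 12 6 3 11 5 7 9 8) = [0, 10, 12, 11, 4, 7, 3, 9, 1, 8, 2, 5, 6]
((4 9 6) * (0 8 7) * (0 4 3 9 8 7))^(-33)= (9)(0 8 4 7)= [8, 1, 2, 3, 7, 5, 6, 0, 4, 9]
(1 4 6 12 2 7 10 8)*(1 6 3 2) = (1 4 3 2 7 10 8 6 12) = [0, 4, 7, 2, 3, 5, 12, 10, 6, 9, 8, 11, 1]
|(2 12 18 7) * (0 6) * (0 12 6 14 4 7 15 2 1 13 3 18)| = |(0 14 4 7 1 13 3 18 15 2 6 12)| = 12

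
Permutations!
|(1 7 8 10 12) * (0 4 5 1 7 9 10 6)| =10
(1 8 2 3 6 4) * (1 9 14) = (1 8 2 3 6 4 9 14) = [0, 8, 3, 6, 9, 5, 4, 7, 2, 14, 10, 11, 12, 13, 1]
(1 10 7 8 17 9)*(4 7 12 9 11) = (1 10 12 9)(4 7 8 17 11) = [0, 10, 2, 3, 7, 5, 6, 8, 17, 1, 12, 4, 9, 13, 14, 15, 16, 11]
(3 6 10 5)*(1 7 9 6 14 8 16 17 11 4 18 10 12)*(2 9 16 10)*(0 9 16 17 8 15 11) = (0 9 6 12 1 7 17)(2 16 8 10 5 3 14 15 11 4 18) = [9, 7, 16, 14, 18, 3, 12, 17, 10, 6, 5, 4, 1, 13, 15, 11, 8, 0, 2]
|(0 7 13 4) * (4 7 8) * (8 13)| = 5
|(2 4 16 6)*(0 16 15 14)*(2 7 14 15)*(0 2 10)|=8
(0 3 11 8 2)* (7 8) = [3, 1, 0, 11, 4, 5, 6, 8, 2, 9, 10, 7] = (0 3 11 7 8 2)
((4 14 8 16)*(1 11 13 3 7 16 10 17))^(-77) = (17) = [0, 1, 2, 3, 4, 5, 6, 7, 8, 9, 10, 11, 12, 13, 14, 15, 16, 17]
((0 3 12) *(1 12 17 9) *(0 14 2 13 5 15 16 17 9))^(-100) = [5, 17, 9, 15, 4, 12, 6, 7, 8, 16, 10, 11, 0, 1, 3, 14, 2, 13] = (0 5 12)(1 17 13)(2 9 16)(3 15 14)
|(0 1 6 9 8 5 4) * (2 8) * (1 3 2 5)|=9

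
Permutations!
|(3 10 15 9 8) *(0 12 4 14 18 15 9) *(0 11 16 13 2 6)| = |(0 12 4 14 18 15 11 16 13 2 6)(3 10 9 8)| = 44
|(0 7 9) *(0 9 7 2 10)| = 3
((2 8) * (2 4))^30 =(8) =[0, 1, 2, 3, 4, 5, 6, 7, 8]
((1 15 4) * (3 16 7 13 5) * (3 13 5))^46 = (1 15 4)(3 16 7 5 13) = [0, 15, 2, 16, 1, 13, 6, 5, 8, 9, 10, 11, 12, 3, 14, 4, 7]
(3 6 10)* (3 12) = (3 6 10 12) = [0, 1, 2, 6, 4, 5, 10, 7, 8, 9, 12, 11, 3]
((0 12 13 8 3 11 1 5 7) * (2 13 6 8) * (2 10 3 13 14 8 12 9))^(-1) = (0 7 5 1 11 3 10 13 8 14 2 9)(6 12) = [7, 11, 9, 10, 4, 1, 12, 5, 14, 0, 13, 3, 6, 8, 2]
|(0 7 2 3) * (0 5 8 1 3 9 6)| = |(0 7 2 9 6)(1 3 5 8)| = 20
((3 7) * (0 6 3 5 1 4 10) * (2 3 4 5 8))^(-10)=[4, 1, 7, 8, 0, 5, 10, 2, 3, 9, 6]=(0 4)(2 7)(3 8)(6 10)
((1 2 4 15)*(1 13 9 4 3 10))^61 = (1 2 3 10)(4 15 13 9) = [0, 2, 3, 10, 15, 5, 6, 7, 8, 4, 1, 11, 12, 9, 14, 13]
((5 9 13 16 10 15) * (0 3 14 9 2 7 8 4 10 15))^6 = [15, 1, 3, 5, 13, 0, 6, 14, 9, 7, 16, 11, 12, 8, 2, 10, 4] = (0 15 10 16 4 13 8 9 7 14 2 3 5)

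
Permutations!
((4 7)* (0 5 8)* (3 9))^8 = (9)(0 8 5) = [8, 1, 2, 3, 4, 0, 6, 7, 5, 9]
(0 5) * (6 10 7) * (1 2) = [5, 2, 1, 3, 4, 0, 10, 6, 8, 9, 7] = (0 5)(1 2)(6 10 7)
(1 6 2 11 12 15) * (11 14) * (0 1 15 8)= [1, 6, 14, 3, 4, 5, 2, 7, 0, 9, 10, 12, 8, 13, 11, 15]= (15)(0 1 6 2 14 11 12 8)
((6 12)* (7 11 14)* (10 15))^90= (15)= [0, 1, 2, 3, 4, 5, 6, 7, 8, 9, 10, 11, 12, 13, 14, 15]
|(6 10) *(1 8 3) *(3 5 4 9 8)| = |(1 3)(4 9 8 5)(6 10)| = 4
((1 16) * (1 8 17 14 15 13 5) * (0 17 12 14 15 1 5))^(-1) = [13, 14, 2, 3, 4, 5, 6, 7, 16, 9, 10, 11, 8, 15, 12, 17, 1, 0] = (0 13 15 17)(1 14 12 8 16)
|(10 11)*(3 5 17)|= |(3 5 17)(10 11)|= 6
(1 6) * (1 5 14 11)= (1 6 5 14 11)= [0, 6, 2, 3, 4, 14, 5, 7, 8, 9, 10, 1, 12, 13, 11]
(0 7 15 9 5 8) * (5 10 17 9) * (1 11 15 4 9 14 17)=(0 7 4 9 10 1 11 15 5 8)(14 17)=[7, 11, 2, 3, 9, 8, 6, 4, 0, 10, 1, 15, 12, 13, 17, 5, 16, 14]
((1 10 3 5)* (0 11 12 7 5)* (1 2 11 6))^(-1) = (0 3 10 1 6)(2 5 7 12 11) = [3, 6, 5, 10, 4, 7, 0, 12, 8, 9, 1, 2, 11]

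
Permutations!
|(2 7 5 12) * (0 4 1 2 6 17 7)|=|(0 4 1 2)(5 12 6 17 7)|=20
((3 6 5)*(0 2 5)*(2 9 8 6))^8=(9)(2 3 5)=[0, 1, 3, 5, 4, 2, 6, 7, 8, 9]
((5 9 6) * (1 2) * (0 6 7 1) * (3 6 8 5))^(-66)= (0 7 8 1 5 2 9)= [7, 5, 9, 3, 4, 2, 6, 8, 1, 0]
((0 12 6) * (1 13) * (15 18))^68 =(18)(0 6 12) =[6, 1, 2, 3, 4, 5, 12, 7, 8, 9, 10, 11, 0, 13, 14, 15, 16, 17, 18]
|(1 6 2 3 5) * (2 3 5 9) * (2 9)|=5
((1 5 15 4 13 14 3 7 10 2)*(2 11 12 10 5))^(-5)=(1 2)(3 5 4 14 7 15 13)(10 11 12)=[0, 2, 1, 5, 14, 4, 6, 15, 8, 9, 11, 12, 10, 3, 7, 13]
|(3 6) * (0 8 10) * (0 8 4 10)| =4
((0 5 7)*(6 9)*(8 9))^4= [5, 1, 2, 3, 4, 7, 8, 0, 9, 6]= (0 5 7)(6 8 9)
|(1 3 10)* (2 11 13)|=|(1 3 10)(2 11 13)|=3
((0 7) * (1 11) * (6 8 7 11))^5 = (0 7 8 6 1 11) = [7, 11, 2, 3, 4, 5, 1, 8, 6, 9, 10, 0]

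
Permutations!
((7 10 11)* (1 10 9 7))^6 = (11) = [0, 1, 2, 3, 4, 5, 6, 7, 8, 9, 10, 11]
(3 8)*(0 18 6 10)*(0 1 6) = (0 18)(1 6 10)(3 8) = [18, 6, 2, 8, 4, 5, 10, 7, 3, 9, 1, 11, 12, 13, 14, 15, 16, 17, 0]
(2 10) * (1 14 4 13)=(1 14 4 13)(2 10)=[0, 14, 10, 3, 13, 5, 6, 7, 8, 9, 2, 11, 12, 1, 4]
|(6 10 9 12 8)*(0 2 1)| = |(0 2 1)(6 10 9 12 8)| = 15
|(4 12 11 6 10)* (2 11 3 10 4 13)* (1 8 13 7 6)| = |(1 8 13 2 11)(3 10 7 6 4 12)| = 30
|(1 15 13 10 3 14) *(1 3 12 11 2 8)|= 8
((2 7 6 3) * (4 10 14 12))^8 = (14) = [0, 1, 2, 3, 4, 5, 6, 7, 8, 9, 10, 11, 12, 13, 14]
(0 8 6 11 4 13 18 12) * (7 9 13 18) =(0 8 6 11 4 18 12)(7 9 13) =[8, 1, 2, 3, 18, 5, 11, 9, 6, 13, 10, 4, 0, 7, 14, 15, 16, 17, 12]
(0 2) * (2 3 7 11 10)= (0 3 7 11 10 2)= [3, 1, 0, 7, 4, 5, 6, 11, 8, 9, 2, 10]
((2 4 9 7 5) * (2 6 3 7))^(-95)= (2 4 9)(3 7 5 6)= [0, 1, 4, 7, 9, 6, 3, 5, 8, 2]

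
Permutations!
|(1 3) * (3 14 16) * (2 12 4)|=12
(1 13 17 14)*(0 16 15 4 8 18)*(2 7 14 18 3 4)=(0 16 15 2 7 14 1 13 17 18)(3 4 8)=[16, 13, 7, 4, 8, 5, 6, 14, 3, 9, 10, 11, 12, 17, 1, 2, 15, 18, 0]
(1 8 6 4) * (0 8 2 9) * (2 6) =[8, 6, 9, 3, 1, 5, 4, 7, 2, 0] =(0 8 2 9)(1 6 4)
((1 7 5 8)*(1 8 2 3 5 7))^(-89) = (8)(2 3 5) = [0, 1, 3, 5, 4, 2, 6, 7, 8]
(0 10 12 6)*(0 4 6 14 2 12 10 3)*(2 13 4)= (0 3)(2 12 14 13 4 6)= [3, 1, 12, 0, 6, 5, 2, 7, 8, 9, 10, 11, 14, 4, 13]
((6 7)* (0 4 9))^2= [9, 1, 2, 3, 0, 5, 6, 7, 8, 4]= (0 9 4)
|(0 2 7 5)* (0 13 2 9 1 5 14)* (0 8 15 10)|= 11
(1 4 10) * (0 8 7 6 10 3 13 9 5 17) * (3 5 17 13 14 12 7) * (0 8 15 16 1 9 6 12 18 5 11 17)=(0 15 16 1 4 11 17 8 3 14 18 5 13 6 10 9)(7 12)=[15, 4, 2, 14, 11, 13, 10, 12, 3, 0, 9, 17, 7, 6, 18, 16, 1, 8, 5]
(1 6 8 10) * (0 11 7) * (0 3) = [11, 6, 2, 0, 4, 5, 8, 3, 10, 9, 1, 7] = (0 11 7 3)(1 6 8 10)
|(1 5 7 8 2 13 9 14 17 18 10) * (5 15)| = 12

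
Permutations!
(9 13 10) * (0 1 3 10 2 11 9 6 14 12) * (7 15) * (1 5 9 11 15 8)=(0 5 9 13 2 15 7 8 1 3 10 6 14 12)=[5, 3, 15, 10, 4, 9, 14, 8, 1, 13, 6, 11, 0, 2, 12, 7]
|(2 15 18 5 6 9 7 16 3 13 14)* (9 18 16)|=|(2 15 16 3 13 14)(5 6 18)(7 9)|=6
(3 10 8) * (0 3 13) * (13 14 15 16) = (0 3 10 8 14 15 16 13) = [3, 1, 2, 10, 4, 5, 6, 7, 14, 9, 8, 11, 12, 0, 15, 16, 13]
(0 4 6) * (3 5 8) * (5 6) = (0 4 5 8 3 6) = [4, 1, 2, 6, 5, 8, 0, 7, 3]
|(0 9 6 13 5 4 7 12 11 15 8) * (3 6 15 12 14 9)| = |(0 3 6 13 5 4 7 14 9 15 8)(11 12)| = 22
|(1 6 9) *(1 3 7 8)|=|(1 6 9 3 7 8)|=6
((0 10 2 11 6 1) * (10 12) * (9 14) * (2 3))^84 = (14)(0 2)(1 3)(6 10)(11 12) = [2, 3, 0, 1, 4, 5, 10, 7, 8, 9, 6, 12, 11, 13, 14]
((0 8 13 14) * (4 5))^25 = (0 8 13 14)(4 5) = [8, 1, 2, 3, 5, 4, 6, 7, 13, 9, 10, 11, 12, 14, 0]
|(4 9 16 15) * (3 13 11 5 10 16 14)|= 10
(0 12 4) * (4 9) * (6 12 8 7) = (0 8 7 6 12 9 4) = [8, 1, 2, 3, 0, 5, 12, 6, 7, 4, 10, 11, 9]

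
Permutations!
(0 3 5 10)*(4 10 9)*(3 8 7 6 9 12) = [8, 1, 2, 5, 10, 12, 9, 6, 7, 4, 0, 11, 3] = (0 8 7 6 9 4 10)(3 5 12)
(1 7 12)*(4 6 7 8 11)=(1 8 11 4 6 7 12)=[0, 8, 2, 3, 6, 5, 7, 12, 11, 9, 10, 4, 1]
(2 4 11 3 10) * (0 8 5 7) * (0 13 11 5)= (0 8)(2 4 5 7 13 11 3 10)= [8, 1, 4, 10, 5, 7, 6, 13, 0, 9, 2, 3, 12, 11]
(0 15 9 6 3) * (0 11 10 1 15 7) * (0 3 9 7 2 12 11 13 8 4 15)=(0 2 12 11 10 1)(3 13 8 4 15 7)(6 9)=[2, 0, 12, 13, 15, 5, 9, 3, 4, 6, 1, 10, 11, 8, 14, 7]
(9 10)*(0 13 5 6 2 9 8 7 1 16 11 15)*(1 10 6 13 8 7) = (0 8 1 16 11 15)(2 9 6)(5 13)(7 10) = [8, 16, 9, 3, 4, 13, 2, 10, 1, 6, 7, 15, 12, 5, 14, 0, 11]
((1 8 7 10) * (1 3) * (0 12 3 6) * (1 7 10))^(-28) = (0 1)(3 10)(6 7)(8 12) = [1, 0, 2, 10, 4, 5, 7, 6, 12, 9, 3, 11, 8]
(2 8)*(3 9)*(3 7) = (2 8)(3 9 7) = [0, 1, 8, 9, 4, 5, 6, 3, 2, 7]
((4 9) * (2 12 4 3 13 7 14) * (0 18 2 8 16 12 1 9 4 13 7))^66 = (0 7)(1 16)(2 8)(3 13)(9 12)(14 18) = [7, 16, 8, 13, 4, 5, 6, 0, 2, 12, 10, 11, 9, 3, 18, 15, 1, 17, 14]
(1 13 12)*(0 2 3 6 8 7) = (0 2 3 6 8 7)(1 13 12) = [2, 13, 3, 6, 4, 5, 8, 0, 7, 9, 10, 11, 1, 12]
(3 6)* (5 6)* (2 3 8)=(2 3 5 6 8)=[0, 1, 3, 5, 4, 6, 8, 7, 2]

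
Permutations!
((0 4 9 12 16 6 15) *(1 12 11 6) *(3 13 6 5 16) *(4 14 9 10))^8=(0 3 5)(1 9 6)(11 15 12)(13 16 14)=[3, 9, 2, 5, 4, 0, 1, 7, 8, 6, 10, 15, 11, 16, 13, 12, 14]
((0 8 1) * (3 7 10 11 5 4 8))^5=(0 5 3 4 7 8 10 1 11)=[5, 11, 2, 4, 7, 3, 6, 8, 10, 9, 1, 0]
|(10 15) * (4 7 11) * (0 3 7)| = 10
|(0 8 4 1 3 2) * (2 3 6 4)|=3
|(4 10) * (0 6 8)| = |(0 6 8)(4 10)| = 6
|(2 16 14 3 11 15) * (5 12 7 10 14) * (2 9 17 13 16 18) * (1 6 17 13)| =66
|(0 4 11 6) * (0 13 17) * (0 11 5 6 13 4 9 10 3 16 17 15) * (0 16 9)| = 15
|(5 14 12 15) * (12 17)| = |(5 14 17 12 15)| = 5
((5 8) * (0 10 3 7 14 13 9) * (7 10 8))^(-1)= (0 9 13 14 7 5 8)(3 10)= [9, 1, 2, 10, 4, 8, 6, 5, 0, 13, 3, 11, 12, 14, 7]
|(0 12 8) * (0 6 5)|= 5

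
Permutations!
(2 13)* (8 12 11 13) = [0, 1, 8, 3, 4, 5, 6, 7, 12, 9, 10, 13, 11, 2] = (2 8 12 11 13)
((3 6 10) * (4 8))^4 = (3 6 10) = [0, 1, 2, 6, 4, 5, 10, 7, 8, 9, 3]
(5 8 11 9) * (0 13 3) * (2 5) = [13, 1, 5, 0, 4, 8, 6, 7, 11, 2, 10, 9, 12, 3] = (0 13 3)(2 5 8 11 9)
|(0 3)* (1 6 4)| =|(0 3)(1 6 4)| =6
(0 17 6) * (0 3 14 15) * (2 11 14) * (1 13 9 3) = (0 17 6 1 13 9 3 2 11 14 15) = [17, 13, 11, 2, 4, 5, 1, 7, 8, 3, 10, 14, 12, 9, 15, 0, 16, 6]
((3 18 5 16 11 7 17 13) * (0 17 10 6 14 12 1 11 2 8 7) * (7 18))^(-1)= [11, 12, 16, 13, 4, 18, 10, 3, 2, 9, 7, 1, 14, 17, 6, 15, 5, 0, 8]= (0 11 1 12 14 6 10 7 3 13 17)(2 16 5 18 8)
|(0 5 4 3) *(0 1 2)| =6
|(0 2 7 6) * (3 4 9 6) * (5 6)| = |(0 2 7 3 4 9 5 6)| = 8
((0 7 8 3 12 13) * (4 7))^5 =[12, 1, 2, 7, 13, 5, 6, 0, 4, 9, 10, 11, 8, 3] =(0 12 8 4 13 3 7)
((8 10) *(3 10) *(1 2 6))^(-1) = [0, 6, 1, 8, 4, 5, 2, 7, 10, 9, 3] = (1 6 2)(3 8 10)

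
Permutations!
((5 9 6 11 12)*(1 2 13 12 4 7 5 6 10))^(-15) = (1 7 12 10 4 13 9 11 2 5 6) = [0, 7, 5, 3, 13, 6, 1, 12, 8, 11, 4, 2, 10, 9]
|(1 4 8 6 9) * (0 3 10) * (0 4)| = |(0 3 10 4 8 6 9 1)| = 8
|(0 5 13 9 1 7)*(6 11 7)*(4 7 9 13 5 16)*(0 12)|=|(0 16 4 7 12)(1 6 11 9)|=20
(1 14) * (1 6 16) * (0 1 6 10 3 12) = (0 1 14 10 3 12)(6 16) = [1, 14, 2, 12, 4, 5, 16, 7, 8, 9, 3, 11, 0, 13, 10, 15, 6]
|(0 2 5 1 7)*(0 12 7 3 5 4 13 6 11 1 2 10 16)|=24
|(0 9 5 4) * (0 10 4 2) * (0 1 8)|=|(0 9 5 2 1 8)(4 10)|=6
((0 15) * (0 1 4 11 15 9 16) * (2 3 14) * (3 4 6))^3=(16)(1 14 11 6 2 15 3 4)=[0, 14, 15, 4, 1, 5, 2, 7, 8, 9, 10, 6, 12, 13, 11, 3, 16]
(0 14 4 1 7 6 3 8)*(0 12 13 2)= (0 14 4 1 7 6 3 8 12 13 2)= [14, 7, 0, 8, 1, 5, 3, 6, 12, 9, 10, 11, 13, 2, 4]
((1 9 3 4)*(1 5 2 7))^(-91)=(9)=[0, 1, 2, 3, 4, 5, 6, 7, 8, 9]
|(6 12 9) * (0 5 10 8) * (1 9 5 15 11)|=10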